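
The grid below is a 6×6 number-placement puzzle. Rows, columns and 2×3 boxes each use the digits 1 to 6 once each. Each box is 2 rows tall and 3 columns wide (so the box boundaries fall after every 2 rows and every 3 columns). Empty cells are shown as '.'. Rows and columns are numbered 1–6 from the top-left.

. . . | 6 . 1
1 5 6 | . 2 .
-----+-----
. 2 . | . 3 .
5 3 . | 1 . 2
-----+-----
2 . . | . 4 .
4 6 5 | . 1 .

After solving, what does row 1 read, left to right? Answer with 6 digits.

R1C1 = 3: row 1 has {1,6}; col 1 has {1,2,4,5}; box has {1,5,6} → only 3 remains.
R1C2 = 4: row 1 has {1,3,6}; col 2 has {2,3,5,6}; box has {1,3,5,6} → only 4 remains.
R1C3 = 2: row 1 has {1,3,4,6}; col 3 has {5,6}; box has {1,3,4,5,6} → only 2 remains.
R1C5 = 5: row 1 has {1,2,3,4,6}; col 5 has {1,2,3,4}; box has {1,2,6} → only 5 remains.

342651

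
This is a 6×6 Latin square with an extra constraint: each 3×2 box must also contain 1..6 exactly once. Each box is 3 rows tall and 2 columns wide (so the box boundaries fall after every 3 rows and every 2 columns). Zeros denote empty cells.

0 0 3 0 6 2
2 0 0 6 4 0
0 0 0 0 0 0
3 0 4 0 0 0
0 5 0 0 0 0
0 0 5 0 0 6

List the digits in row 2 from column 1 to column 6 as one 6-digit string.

231645

r2c3 = 1: row 2 has {2,4,6}; col 3 has {3,4,5}; box has {3,6} → only 1 remains.
r3c3 = 2: row 3 has {}; col 3 has {1,3,4,5}; box has {1,3,6} → only 2 remains.
r5c3 = 6: row 5 has {5}; col 3 has {1,2,3,4,5}; box has {4,5} → only 6 remains.
r2c2 = 3: row 2 has {1,2,4,6}; col 2 has {5}; box has {2} → only 3 remains.
r2c6 = 5: row 2 has {1,2,3,4,6}; col 6 has {2,6}; box has {2,4,6} → only 5 remains.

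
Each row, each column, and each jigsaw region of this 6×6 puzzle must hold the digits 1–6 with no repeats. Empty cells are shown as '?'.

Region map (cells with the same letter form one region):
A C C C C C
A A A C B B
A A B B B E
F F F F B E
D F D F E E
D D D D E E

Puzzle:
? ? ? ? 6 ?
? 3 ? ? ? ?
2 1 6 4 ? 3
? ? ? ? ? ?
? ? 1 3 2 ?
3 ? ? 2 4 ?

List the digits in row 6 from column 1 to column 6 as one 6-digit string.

365241

R3C5 = 5 (sole candidate).
R6C3 = 5: row 6 has {2,3,4}; col 3 has {1,6}; region has {1,2,3} → only 5 remains.
R2C3 = 4 (sole candidate).
R2C5 = 1 (sole candidate).
R2C6 = 2 (sole candidate).
R4C3 = 2 (sole candidate).
R4C5 = 3 (sole candidate).
R6C2 = 6: row 6 has {2,3,4,5}; col 2 has {1,3}; region has {1,2,3,5} → only 6 remains.
R6C6 = 1: row 6 has {2,3,4,5,6}; col 6 has {2,3}; region has {2,3,4} → only 1 remains.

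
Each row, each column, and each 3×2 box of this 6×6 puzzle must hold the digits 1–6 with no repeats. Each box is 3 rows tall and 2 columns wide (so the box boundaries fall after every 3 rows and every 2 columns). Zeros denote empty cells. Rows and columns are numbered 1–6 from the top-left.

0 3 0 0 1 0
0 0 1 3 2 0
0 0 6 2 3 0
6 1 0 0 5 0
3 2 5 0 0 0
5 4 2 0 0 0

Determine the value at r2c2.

6

r1c3 = 4: row 1 has {1,3}; col 3 has {1,2,5,6}; box has {1,2,3,6} → only 4 remains.
r1c4 = 5: row 1 has {1,3,4}; col 4 has {2,3}; box has {1,2,3,4,6} → only 5 remains.
r1c6 = 6: row 1 has {1,3,4,5}; col 6 has {}; box has {1,2,3} → only 6 remains.
r2c1 = 4: row 2 has {1,2,3}; col 1 has {3,5,6}; box has {3} → only 4 remains.
r2c6 = 5: row 2 has {1,2,3,4}; col 6 has {6}; box has {1,2,3,6} → only 5 remains.
r3c1 = 1: row 3 has {2,3,6}; col 1 has {3,4,5,6}; box has {3,4} → only 1 remains.
r3c2 = 5: row 3 has {1,2,3,6}; col 2 has {1,2,3,4}; box has {1,3,4} → only 5 remains.
r3c6 = 4: row 3 has {1,2,3,5,6}; col 6 has {5,6}; box has {1,2,3,5,6} → only 4 remains.
r4c3 = 3: row 4 has {1,5,6}; col 3 has {1,2,4,5,6}; box has {2,5} → only 3 remains.
r4c4 = 4: row 4 has {1,3,5,6}; col 4 has {2,3,5}; box has {2,3,5} → only 4 remains.
r4c6 = 2: row 4 has {1,3,4,5,6}; col 6 has {4,5,6}; box has {5} → only 2 remains.
r5c6 = 1: row 5 has {2,3,5}; col 6 has {2,4,5,6}; box has {2,5} → only 1 remains.
r6c5 = 6: row 6 has {2,4,5}; col 5 has {1,2,3,5}; box has {1,2,5} → only 6 remains.
r6c6 = 3: row 6 has {2,4,5,6}; col 6 has {1,2,4,5,6}; box has {1,2,5,6} → only 3 remains.
r1c1 = 2: row 1 has {1,3,4,5,6}; col 1 has {1,3,4,5,6}; box has {1,3,4,5} → only 2 remains.
r2c2 = 6: row 2 has {1,2,3,4,5}; col 2 has {1,2,3,4,5}; box has {1,2,3,4,5} → only 6 remains.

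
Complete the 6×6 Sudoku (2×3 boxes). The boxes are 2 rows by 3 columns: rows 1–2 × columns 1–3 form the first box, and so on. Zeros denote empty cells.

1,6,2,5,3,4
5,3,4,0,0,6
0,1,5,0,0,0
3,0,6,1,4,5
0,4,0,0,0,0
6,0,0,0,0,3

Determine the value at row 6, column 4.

4

row 2, column 4 = 2: row 2 has {3,4,5,6}; col 4 has {1,5}; box has {3,4,5,6} → only 2 remains.
row 2, column 5 = 1: row 2 has {2,3,4,5,6}; col 5 has {3,4}; box has {2,3,4,5,6} → only 1 remains.
row 3, column 6 = 2: row 3 has {1,5}; col 6 has {3,4,5,6}; box has {1,4,5} → only 2 remains.
row 4, column 2 = 2: row 4 has {1,3,4,5,6}; col 2 has {1,3,4,6}; box has {1,3,5,6} → only 2 remains.
row 5, column 1 = 2: row 5 has {4}; col 1 has {1,3,5,6}; box has {4,6} → only 2 remains.
row 5, column 4 = 6: row 5 has {2,4}; col 4 has {1,2,5}; box has {3} → only 6 remains.
row 5, column 5 = 5: row 5 has {2,4,6}; col 5 has {1,3,4}; box has {3,6} → only 5 remains.
row 5, column 6 = 1: row 5 has {2,4,5,6}; col 6 has {2,3,4,5,6}; box has {3,5,6} → only 1 remains.
row 6, column 2 = 5: row 6 has {3,6}; col 2 has {1,2,3,4,6}; box has {2,4,6} → only 5 remains.
row 6, column 3 = 1: row 6 has {3,5,6}; col 3 has {2,4,5,6}; box has {2,4,5,6} → only 1 remains.
row 6, column 4 = 4: row 6 has {1,3,5,6}; col 4 has {1,2,5,6}; box has {1,3,5,6} → only 4 remains.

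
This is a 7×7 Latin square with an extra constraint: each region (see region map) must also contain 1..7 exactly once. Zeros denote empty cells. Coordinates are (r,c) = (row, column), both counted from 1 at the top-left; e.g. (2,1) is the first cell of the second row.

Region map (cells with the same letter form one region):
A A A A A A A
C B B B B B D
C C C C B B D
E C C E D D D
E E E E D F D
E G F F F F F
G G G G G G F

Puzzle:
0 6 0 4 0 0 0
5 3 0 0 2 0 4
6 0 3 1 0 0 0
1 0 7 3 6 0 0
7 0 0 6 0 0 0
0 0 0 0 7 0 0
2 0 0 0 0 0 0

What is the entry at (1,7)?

2

(1,1) = 3 (sole candidate).
(2,4) = 7 (sole candidate).
(6,1) = 4 (sole candidate).
(7,4) = 5 (sole candidate).
(6,2) = 1 (sole candidate).
(6,4) = 2 (sole candidate).
(3,7) = 7 (hidden single in row 3).
(1,6) = 7 (hidden single in row 1).
(3,2) = 2 (hidden single in row 3).
(4,2) = 4 (sole candidate).
(5,2) = 5 (sole candidate).
(5,3) = 2 (sole candidate).
(7,2) = 7 (sole candidate).
(1,7) = 2: in row 1, 2 can only go here (every other open cell in that row sees a 2).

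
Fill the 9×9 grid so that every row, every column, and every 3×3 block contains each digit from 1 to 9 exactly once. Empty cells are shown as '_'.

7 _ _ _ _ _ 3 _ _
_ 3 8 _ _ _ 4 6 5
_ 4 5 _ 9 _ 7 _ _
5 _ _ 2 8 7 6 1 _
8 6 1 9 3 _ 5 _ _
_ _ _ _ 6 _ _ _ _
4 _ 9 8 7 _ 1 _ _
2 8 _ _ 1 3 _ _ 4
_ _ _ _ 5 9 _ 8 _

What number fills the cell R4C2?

9

R2C5 = 2: row 2 has {3,4,5,6,8}; col 5 has {1,3,5,6,7,8,9}; box has {9} → only 2 remains.
R2C6 = 1: row 2 has {2,3,4,5,6,8}; col 6 has {3,7,9}; box has {2,9} → only 1 remains.
R3C8 = 2: row 3 has {4,5,7,9}; col 8 has {1,6,8}; box has {3,4,5,6,7} → only 2 remains.
R4C2 = 9: row 4 has {1,2,5,6,7,8}; col 2 has {3,4,6,8}; box has {1,5,6,8} → only 9 remains.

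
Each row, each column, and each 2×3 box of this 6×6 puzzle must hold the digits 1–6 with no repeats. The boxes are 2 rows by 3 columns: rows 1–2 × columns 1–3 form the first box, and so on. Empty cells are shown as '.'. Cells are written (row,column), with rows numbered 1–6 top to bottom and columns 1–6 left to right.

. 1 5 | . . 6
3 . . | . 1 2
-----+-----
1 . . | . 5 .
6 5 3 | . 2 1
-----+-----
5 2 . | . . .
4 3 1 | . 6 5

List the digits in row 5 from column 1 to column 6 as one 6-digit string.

(1,1) = 2: row 1 has {1,5,6}; col 1 has {1,3,4,5,6}; box has {1,3,5} → only 2 remains.
(3,2) = 4: row 3 has {1,5}; col 2 has {1,2,3,5}; box has {1,3,5,6} → only 4 remains.
(3,3) = 2: row 3 has {1,4,5}; col 3 has {1,3,5}; box has {1,3,4,5,6} → only 2 remains.
(3,6) = 3: row 3 has {1,2,4,5}; col 6 has {1,2,5,6}; box has {1,2,5} → only 3 remains.
(4,4) = 4: row 4 has {1,2,3,5,6}; col 4 has {}; box has {1,2,3,5} → only 4 remains.
(5,3) = 6: row 5 has {2,5}; col 3 has {1,2,3,5}; box has {1,2,3,4,5} → only 6 remains.
(5,6) = 4: row 5 has {2,5,6}; col 6 has {1,2,3,5,6}; box has {5,6} → only 4 remains.
(6,4) = 2: row 6 has {1,3,4,5,6}; col 4 has {4}; box has {4,5,6} → only 2 remains.
(1,4) = 3: row 1 has {1,2,5,6}; col 4 has {2,4}; box has {1,2,6} → only 3 remains.
(1,5) = 4: row 1 has {1,2,3,5,6}; col 5 has {1,2,5,6}; box has {1,2,3,6} → only 4 remains.
(2,2) = 6: row 2 has {1,2,3}; col 2 has {1,2,3,4,5}; box has {1,2,3,5} → only 6 remains.
(2,3) = 4: row 2 has {1,2,3,6}; col 3 has {1,2,3,5,6}; box has {1,2,3,5,6} → only 4 remains.
(2,4) = 5: row 2 has {1,2,3,4,6}; col 4 has {2,3,4}; box has {1,2,3,4,6} → only 5 remains.
(3,4) = 6: row 3 has {1,2,3,4,5}; col 4 has {2,3,4,5}; box has {1,2,3,4,5} → only 6 remains.
(5,4) = 1: row 5 has {2,4,5,6}; col 4 has {2,3,4,5,6}; box has {2,4,5,6} → only 1 remains.
(5,5) = 3: row 5 has {1,2,4,5,6}; col 5 has {1,2,4,5,6}; box has {1,2,4,5,6} → only 3 remains.

526134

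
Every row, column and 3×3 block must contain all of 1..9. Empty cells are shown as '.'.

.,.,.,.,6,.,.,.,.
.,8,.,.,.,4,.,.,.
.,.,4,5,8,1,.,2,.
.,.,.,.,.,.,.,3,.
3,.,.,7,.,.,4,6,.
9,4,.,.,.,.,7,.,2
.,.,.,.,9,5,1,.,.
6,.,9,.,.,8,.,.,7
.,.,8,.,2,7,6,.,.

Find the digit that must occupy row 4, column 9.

1

row 3, column 1 = 7: row 3 has {1,2,4,5,8}; col 1 has {3,6,9}; box has {4,8} → only 7 remains.
row 1, column 8 = 7: in row 1, 7 can only go here (every other open cell in that row sees a 7).
row 1, column 9 = 4: in row 1, 4 can only go here (every other open cell in that row sees a 4).
row 1, column 7 = 8: in row 1, 8 can only go here (every other open cell in that row sees an 8).
row 2, column 5 = 7: in row 2, 7 can only go here (every other open cell in that row sees a 7).
row 5, column 9 = 8: in row 5, 8 can only go here (every other open cell in that row sees an 8).
row 7, column 9 = 3: row 7 has {1,5,9}; col 9 has {2,4,7,8}; box has {1,6,7} → only 3 remains.
row 5, column 6 = 9: in row 5, 9 can only go here (every other open cell in that row sees a 9).
row 6, column 4 = 8: in row 6, 8 can only go here (every other open cell in that row sees an 8).
row 4, column 1 = 8: in row 4, 8 can only go here (every other open cell in that row sees an 8).
row 7, column 4 = 6: in row 7, 6 can only go here (every other open cell in that row sees a 6).
row 7, column 8 = 8: in row 7, 8 can only go here (every other open cell in that row sees an 8).
row 7, column 1 = 4: in row 7, 4 can only go here (every other open cell in that row sees a 4).
row 8, column 7 = 2: in column 7, 2 can only go here (every other open cell in that column sees a 2).
Singles propagation stalls before the target is settled. Branch on row 3, column 7 (candidates {3,9}).
  Try row 3, column 7 = 9: this forces row 3, column 9=6, row 4, column 7=5, row 6, column 8=1, row 2, column 7=3, row 2, column 8=5, row 2, column 9=1, row 3, column 2=3; then column 3 has no cell left for 3 — contradiction.
So row 3, column 7 = 3.
Singles propagation stalls before the target is settled. Branch on row 3, column 2 (candidates {6,9}).
  Try row 3, column 2 = 9: this forces row 3, column 9=6, row 1, column 4=9, row 2, column 3=6, row 2, column 4=3, row 1, column 6=2, row 4, column 6=6; then row 6 has no cell left for 6 — contradiction.
So row 3, column 2 = 6.
row 3, column 9 = 9 (sole candidate).
row 9, column 9 = 5 (sole candidate).
row 2, column 7 = 5 (sole candidate).
row 2, column 8 = 1 (sole candidate).
row 2, column 9 = 6 (sole candidate).
row 4, column 7 = 9 (sole candidate).
row 4, column 9 = 1: row 4 has {3,8,9}; col 9 has {2,3,4,5,6,7,8,9}; box has {2,3,4,6,7,8,9} → only 1 remains.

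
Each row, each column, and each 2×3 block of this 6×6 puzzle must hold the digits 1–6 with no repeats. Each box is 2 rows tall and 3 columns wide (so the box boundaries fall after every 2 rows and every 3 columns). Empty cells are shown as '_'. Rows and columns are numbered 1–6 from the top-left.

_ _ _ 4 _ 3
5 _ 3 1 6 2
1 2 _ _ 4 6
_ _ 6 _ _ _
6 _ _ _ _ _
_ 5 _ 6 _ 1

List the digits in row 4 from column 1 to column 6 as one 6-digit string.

436215

r1c1 = 2: row 1 has {3,4}; col 1 has {1,5,6}; box has {3,5} → only 2 remains.
r1c3 = 1: row 1 has {2,3,4}; col 3 has {3,6}; box has {2,3,5} → only 1 remains.
r1c5 = 5: row 1 has {1,2,3,4}; col 5 has {4,6}; box has {1,2,3,4,6} → only 5 remains.
r2c2 = 4: row 2 has {1,2,3,5,6}; col 2 has {2,5}; box has {1,2,3,5} → only 4 remains.
r3c3 = 5: row 3 has {1,2,4,6}; col 3 has {1,3,6}; box has {1,2,6} → only 5 remains.
r3c4 = 3: row 3 has {1,2,4,5,6}; col 4 has {1,4,6}; box has {4,6} → only 3 remains.
r4c2 = 3: row 4 has {6}; col 2 has {2,4,5}; box has {1,2,5,6} → only 3 remains.
r4c6 = 5: row 4 has {3,6}; col 6 has {1,2,3,6}; box has {3,4,6} → only 5 remains.
r5c2 = 1: row 5 has {6}; col 2 has {2,3,4,5}; box has {5,6} → only 1 remains.
r5c6 = 4: row 5 has {1,6}; col 6 has {1,2,3,5,6}; box has {1,6} → only 4 remains.
r1c2 = 6: row 1 has {1,2,3,4,5}; col 2 has {1,2,3,4,5}; box has {1,2,3,4,5} → only 6 remains.
r4c1 = 4: row 4 has {3,5,6}; col 1 has {1,2,5,6}; box has {1,2,3,5,6} → only 4 remains.
r4c4 = 2: row 4 has {3,4,5,6}; col 4 has {1,3,4,6}; box has {3,4,5,6} → only 2 remains.
r4c5 = 1: row 4 has {2,3,4,5,6}; col 5 has {4,5,6}; box has {2,3,4,5,6} → only 1 remains.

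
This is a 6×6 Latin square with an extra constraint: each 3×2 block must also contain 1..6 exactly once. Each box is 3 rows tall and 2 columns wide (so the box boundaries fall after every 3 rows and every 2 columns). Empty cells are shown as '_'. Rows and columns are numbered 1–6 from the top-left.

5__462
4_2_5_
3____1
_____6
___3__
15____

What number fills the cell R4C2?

R1C2 = 1 (sole candidate).
R1C3 = 3 (sole candidate).
R2C2 = 6 (sole candidate).
R2C4 = 1 (sole candidate).
R2C6 = 3 (sole candidate).
R3C2 = 2 (sole candidate).
R3C5 = 4 (sole candidate).
R4C1 = 2 (sole candidate).
R4C4 = 5 (sole candidate).
R5C1 = 6 (sole candidate).
R5C2 = 4 (sole candidate).
R5C3 = 1 (sole candidate).
R5C5 = 2 (sole candidate).
R5C6 = 5 (sole candidate).
R6C5 = 3 (sole candidate).
R6C6 = 4 (sole candidate).
R3C4 = 6 (sole candidate).
R4C2 = 3: row 4 has {2,5,6}; col 2 has {1,2,4,5,6}; box has {1,2,4,5,6} → only 3 remains.

3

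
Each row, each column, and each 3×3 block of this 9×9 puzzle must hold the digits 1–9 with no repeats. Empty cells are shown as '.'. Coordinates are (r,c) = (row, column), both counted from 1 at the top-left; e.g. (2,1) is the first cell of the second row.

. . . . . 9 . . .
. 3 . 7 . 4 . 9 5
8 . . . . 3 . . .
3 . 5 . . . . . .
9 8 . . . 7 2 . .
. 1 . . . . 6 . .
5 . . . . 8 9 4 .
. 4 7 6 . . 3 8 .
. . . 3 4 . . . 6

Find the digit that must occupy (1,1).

4

(7,3) = 3 (hidden single in row 7).
(7,2) = 6 (hidden single in row 7).
(8,5) = 9 (hidden single in row 8).
(8,6) = 5 (hidden single in row 8).
(6,6) = 2 (sole candidate).
(9,6) = 1 (sole candidate).
(4,6) = 6 (sole candidate).
(6,3) = 4 (sole candidate).
(7,4) = 2 (sole candidate).
(7,5) = 7 (sole candidate).
(7,9) = 1 (sole candidate).
(8,9) = 2 (sole candidate).
(9,1) = 2 (sole candidate).
(9,2) = 9 (sole candidate).
(9,3) = 8 (sole candidate).
(5,3) = 6 (sole candidate).
(6,1) = 7 (sole candidate).
(8,1) = 1 (sole candidate).
(2,1) = 6 (sole candidate).
(4,2) = 2 (sole candidate).
(1,1) = 4: row 1 has {9}; col 1 has {1,2,3,5,6,7,8,9}; box has {3,6,8} → only 4 remains.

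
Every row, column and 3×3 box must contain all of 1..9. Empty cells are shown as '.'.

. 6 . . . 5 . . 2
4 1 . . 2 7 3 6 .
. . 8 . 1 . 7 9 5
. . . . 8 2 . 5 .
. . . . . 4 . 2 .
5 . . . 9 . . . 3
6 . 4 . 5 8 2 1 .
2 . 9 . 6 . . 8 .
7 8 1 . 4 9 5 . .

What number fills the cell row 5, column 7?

6

row 1, column 5 = 3: row 1 has {2,5,6}; col 5 has {1,2,4,5,6,8,9}; box has {1,2,5,7} → only 3 remains.
row 1, column 8 = 4: row 1 has {2,3,5,6}; col 8 has {1,2,5,6,8,9}; box has {2,3,5,6,7,9} → only 4 remains.
row 2, column 3 = 5: row 2 has {1,2,3,4,6,7}; col 3 has {1,4,8,9}; box has {1,4,6,8} → only 5 remains.
row 2, column 9 = 8: row 2 has {1,2,3,4,5,6,7}; col 9 has {2,3,5}; box has {2,3,4,5,6,7,9} → only 8 remains.
row 3, column 1 = 3: row 3 has {1,5,7,8,9}; col 1 has {2,4,5,6,7}; box has {1,4,5,6,8} → only 3 remains.
row 3, column 2 = 2: row 3 has {1,3,5,7,8,9}; col 2 has {1,6,8}; box has {1,3,4,5,6,8} → only 2 remains.
row 3, column 6 = 6: row 3 has {1,2,3,5,7,8,9}; col 6 has {2,4,5,7,8,9}; box has {1,2,3,5,7} → only 6 remains.
row 5, column 5 = 7: row 5 has {2,4}; col 5 has {1,2,3,4,5,6,8,9}; box has {2,4,8,9} → only 7 remains.
row 6, column 6 = 1: row 6 has {3,5,9}; col 6 has {2,4,5,6,7,8,9}; box has {2,4,7,8,9} → only 1 remains.
row 6, column 8 = 7: row 6 has {1,3,5,9}; col 8 has {1,2,4,5,6,8,9}; box has {2,3,5} → only 7 remains.
row 7, column 2 = 3: row 7 has {1,2,4,5,6,8}; col 2 has {1,2,6,8}; box has {1,2,4,6,7,8,9} → only 3 remains.
row 7, column 4 = 7: row 7 has {1,2,3,4,5,6,8}; col 4 has {}; box has {4,5,6,8,9} → only 7 remains.
row 7, column 9 = 9: row 7 has {1,2,3,4,5,6,7,8}; col 9 has {2,3,5,8}; box has {1,2,5,8} → only 9 remains.
row 8, column 2 = 5: row 8 has {2,6,8,9}; col 2 has {1,2,3,6,8}; box has {1,2,3,4,6,7,8,9} → only 5 remains.
row 8, column 6 = 3: row 8 has {2,5,6,8,9}; col 6 has {1,2,4,5,6,7,8,9}; box has {4,5,6,7,8,9} → only 3 remains.
row 8, column 7 = 4: row 8 has {2,3,5,6,8,9}; col 7 has {2,3,5,7}; box has {1,2,5,8,9} → only 4 remains.
row 8, column 9 = 7: row 8 has {2,3,4,5,6,8,9}; col 9 has {2,3,5,8,9}; box has {1,2,4,5,8,9} → only 7 remains.
row 9, column 4 = 2: row 9 has {1,4,5,7,8,9}; col 4 has {7}; box has {3,4,5,6,7,8,9} → only 2 remains.
row 9, column 8 = 3: row 9 has {1,2,4,5,7,8,9}; col 8 has {1,2,4,5,6,7,8,9}; box has {1,2,4,5,7,8,9} → only 3 remains.
row 9, column 9 = 6: row 9 has {1,2,3,4,5,7,8,9}; col 9 has {2,3,5,7,8,9}; box has {1,2,3,4,5,7,8,9} → only 6 remains.
row 1, column 1 = 9: row 1 has {2,3,4,5,6}; col 1 has {2,3,4,5,6,7}; box has {1,2,3,4,5,6,8} → only 9 remains.
row 1, column 3 = 7: row 1 has {2,3,4,5,6,9}; col 3 has {1,4,5,8,9}; box has {1,2,3,4,5,6,8,9} → only 7 remains.
row 1, column 4 = 8: row 1 has {2,3,4,5,6,7,9}; col 4 has {2,7}; box has {1,2,3,5,6,7} → only 8 remains.
row 1, column 7 = 1: row 1 has {2,3,4,5,6,7,8,9}; col 7 has {2,3,4,5,7}; box has {2,3,4,5,6,7,8,9} → only 1 remains.
row 2, column 4 = 9: row 2 has {1,2,3,4,5,6,7,8}; col 4 has {2,7,8}; box has {1,2,3,5,6,7,8} → only 9 remains.
row 3, column 4 = 4: row 3 has {1,2,3,5,6,7,8,9}; col 4 has {2,7,8,9}; box has {1,2,3,5,6,7,8,9} → only 4 remains.
row 4, column 1 = 1: row 4 has {2,5,8}; col 1 has {2,3,4,5,6,7,9}; box has {5} → only 1 remains.
row 4, column 9 = 4: row 4 has {1,2,5,8}; col 9 has {2,3,5,6,7,8,9}; box has {2,3,5,7} → only 4 remains.
row 5, column 1 = 8: row 5 has {2,4,7}; col 1 has {1,2,3,4,5,6,7,9}; box has {1,5} → only 8 remains.
row 5, column 2 = 9: row 5 has {2,4,7,8}; col 2 has {1,2,3,5,6,8}; box has {1,5,8} → only 9 remains.
row 5, column 7 = 6: row 5 has {2,4,7,8,9}; col 7 has {1,2,3,4,5,7}; box has {2,3,4,5,7} → only 6 remains.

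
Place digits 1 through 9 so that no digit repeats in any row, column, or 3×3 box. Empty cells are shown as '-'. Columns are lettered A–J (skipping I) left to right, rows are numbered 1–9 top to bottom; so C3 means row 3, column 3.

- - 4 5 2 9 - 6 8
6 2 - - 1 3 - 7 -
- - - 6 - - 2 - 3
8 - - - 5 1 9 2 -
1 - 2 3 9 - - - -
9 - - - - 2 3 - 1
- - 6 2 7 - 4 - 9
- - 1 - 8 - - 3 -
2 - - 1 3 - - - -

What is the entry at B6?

G1 = 1 (sole candidate).
G2 = 5 (sole candidate).
J2 = 4 (sole candidate).
E3 = 4 (sole candidate).
H3 = 9 (sole candidate).
E6 = 6 (sole candidate).
F7 = 5 (sole candidate).
D2 = 8 (sole candidate).
F3 = 7 (sole candidate).
A7 = 3 (sole candidate).
B7 = 8 (sole candidate).
H7 = 1 (sole candidate).
A1 = 7 (sole candidate).
B1 = 3 (sole candidate).
C2 = 9 (sole candidate).
A3 = 5 (sole candidate).
B3 = 1 (sole candidate).
C3 = 8 (sole candidate).
A8 = 4 (sole candidate).
D8 = 9 (sole candidate).
F8 = 6 (sole candidate).
G8 = 7 (sole candidate).
F9 = 4 (sole candidate).
F5 = 8 (sole candidate).
G5 = 6 (sole candidate).
B8 = 5 (sole candidate).
J8 = 2 (sole candidate).
C9 = 7 (sole candidate).
G9 = 8 (sole candidate).
H9 = 5 (sole candidate).
J9 = 6 (sole candidate).
C4 = 3 (sole candidate).
J4 = 7 (sole candidate).
H5 = 4 (sole candidate).
J5 = 5 (sole candidate).
C6 = 5 (sole candidate).
H6 = 8 (sole candidate).
B9 = 9 (sole candidate).
D4 = 4 (sole candidate).
B5 = 7 (sole candidate).
B6 = 4: row 6 has {1,2,3,5,6,8,9}; col 2 has {1,2,3,5,7,8,9}; box has {1,2,3,5,7,8,9} → only 4 remains.

4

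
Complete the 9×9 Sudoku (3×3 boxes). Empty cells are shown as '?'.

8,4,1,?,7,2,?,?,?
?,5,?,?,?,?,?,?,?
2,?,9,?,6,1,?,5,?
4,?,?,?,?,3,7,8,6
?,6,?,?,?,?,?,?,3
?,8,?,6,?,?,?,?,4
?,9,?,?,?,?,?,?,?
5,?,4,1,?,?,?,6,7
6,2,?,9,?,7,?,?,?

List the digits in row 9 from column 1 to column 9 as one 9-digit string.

628957341

row 1, column 9 = 9: row 1 has {1,2,4,7,8}; col 9 has {3,4,6,7}; box has {5} → only 9 remains.
row 3, column 9 = 8: row 3 has {1,2,5,6,9}; col 9 has {3,4,6,7,9}; box has {5,9} → only 8 remains.
row 4, column 2 = 1: row 4 has {3,4,6,7,8}; col 2 has {2,4,5,6,8,9}; box has {4,6,8} → only 1 remains.
row 8, column 2 = 3: row 8 has {1,4,5,6,7}; col 2 has {1,2,4,5,6,8,9}; box has {2,4,5,6,9} → only 3 remains.
row 8, column 6 = 8: row 8 has {1,3,4,5,6,7}; col 6 has {1,2,3,7}; box has {1,7,9} → only 8 remains.
row 9, column 3 = 8: row 9 has {2,6,7,9}; col 3 has {1,4,9}; box has {2,3,4,5,6,9} → only 8 remains.
row 1, column 8 = 3: row 1 has {1,2,4,7,8,9}; col 8 has {5,6,8}; box has {5,8,9} → only 3 remains.
row 3, column 2 = 7: row 3 has {1,2,5,6,8,9}; col 2 has {1,2,3,4,5,6,8,9}; box has {1,2,4,5,8,9} → only 7 remains.
row 3, column 7 = 4: row 3 has {1,2,5,6,7,8,9}; col 7 has {7}; box has {3,5,8,9} → only 4 remains.
row 7, column 3 = 7: row 7 has {9}; col 3 has {1,4,8,9}; box has {2,3,4,5,6,8,9} → only 7 remains.
row 8, column 5 = 2: row 8 has {1,3,4,5,6,7,8}; col 5 has {6,7}; box has {1,7,8,9} → only 2 remains.
row 8, column 7 = 9: row 8 has {1,2,3,4,5,6,7,8}; col 7 has {4,7}; box has {6,7} → only 9 remains.
row 1, column 4 = 5: row 1 has {1,2,3,4,7,8,9}; col 4 has {1,6,9}; box has {1,2,6,7} → only 5 remains.
row 1, column 7 = 6: row 1 has {1,2,3,4,5,7,8,9}; col 7 has {4,7,9}; box has {3,4,5,8,9} → only 6 remains.
row 2, column 1 = 3: row 2 has {5}; col 1 has {2,4,5,6,8}; box has {1,2,4,5,7,8,9} → only 3 remains.
row 2, column 3 = 6: row 2 has {3,5}; col 3 has {1,4,7,8,9}; box has {1,2,3,4,5,7,8,9} → only 6 remains.
row 3, column 4 = 3: row 3 has {1,2,4,5,6,7,8,9}; col 4 has {1,5,6,9}; box has {1,2,5,6,7} → only 3 remains.
row 4, column 4 = 2: row 4 has {1,3,4,6,7,8}; col 4 has {1,3,5,6,9}; box has {3,6} → only 2 remains.
row 7, column 1 = 1: row 7 has {7,9}; col 1 has {2,3,4,5,6,8}; box has {2,3,4,5,6,7,8,9} → only 1 remains.
row 7, column 4 = 4: row 7 has {1,7,9}; col 4 has {1,2,3,5,6,9}; box has {1,2,7,8,9} → only 4 remains.
row 7, column 8 = 2: row 7 has {1,4,7,9}; col 8 has {3,5,6,8}; box has {6,7,9} → only 2 remains.
row 7, column 9 = 5: row 7 has {1,2,4,7,9}; col 9 has {3,4,6,7,8,9}; box has {2,6,7,9} → only 5 remains.
row 9, column 9 = 1: row 9 has {2,6,7,8,9}; col 9 has {3,4,5,6,7,8,9}; box has {2,5,6,7,9} → only 1 remains.
row 2, column 4 = 8: row 2 has {3,5,6}; col 4 has {1,2,3,4,5,6,9}; box has {1,2,3,5,6,7} → only 8 remains.
row 2, column 9 = 2: row 2 has {3,5,6,8}; col 9 has {1,3,4,5,6,7,8,9}; box has {3,4,5,6,8,9} → only 2 remains.
row 4, column 3 = 5: row 4 has {1,2,3,4,6,7,8}; col 3 has {1,4,6,7,8,9}; box has {1,4,6,8} → only 5 remains.
row 4, column 5 = 9: row 4 has {1,2,3,4,5,6,7,8}; col 5 has {2,6,7}; box has {2,3,6} → only 9 remains.
row 5, column 3 = 2: row 5 has {3,6}; col 3 has {1,4,5,6,7,8,9}; box has {1,4,5,6,8} → only 2 remains.
row 5, column 4 = 7: row 5 has {2,3,6}; col 4 has {1,2,3,4,5,6,8,9}; box has {2,3,6,9} → only 7 remains.
row 6, column 3 = 3: row 6 has {4,6,8}; col 3 has {1,2,4,5,6,7,8,9}; box has {1,2,4,5,6,8} → only 3 remains.
row 6, column 6 = 5: row 6 has {3,4,6,8}; col 6 has {1,2,3,7,8}; box has {2,3,6,7,9} → only 5 remains.
row 7, column 5 = 3: row 7 has {1,2,4,5,7,9}; col 5 has {2,6,7,9}; box has {1,2,4,7,8,9} → only 3 remains.
row 7, column 6 = 6: row 7 has {1,2,3,4,5,7,9}; col 6 has {1,2,3,5,7,8}; box has {1,2,3,4,7,8,9} → only 6 remains.
row 7, column 7 = 8: row 7 has {1,2,3,4,5,6,7,9}; col 7 has {4,6,7,9}; box has {1,2,5,6,7,9} → only 8 remains.
row 9, column 5 = 5: row 9 has {1,2,6,7,8,9}; col 5 has {2,3,6,7,9}; box has {1,2,3,4,6,7,8,9} → only 5 remains.
row 9, column 7 = 3: row 9 has {1,2,5,6,7,8,9}; col 7 has {4,6,7,8,9}; box has {1,2,5,6,7,8,9} → only 3 remains.
row 9, column 8 = 4: row 9 has {1,2,3,5,6,7,8,9}; col 8 has {2,3,5,6,8}; box has {1,2,3,5,6,7,8,9} → only 4 remains.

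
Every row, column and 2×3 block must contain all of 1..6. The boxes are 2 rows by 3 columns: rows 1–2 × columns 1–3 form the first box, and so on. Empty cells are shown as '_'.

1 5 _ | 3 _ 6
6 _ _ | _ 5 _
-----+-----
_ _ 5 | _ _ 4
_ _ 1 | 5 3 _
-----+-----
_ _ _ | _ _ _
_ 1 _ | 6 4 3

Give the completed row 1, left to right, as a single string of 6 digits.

154326

row 1, column 5 = 2: row 1 has {1,3,5,6}; col 5 has {3,4,5}; box has {3,5,6} → only 2 remains.
row 2, column 6 = 1: row 2 has {5,6}; col 6 has {3,4,6}; box has {2,3,5,6} → only 1 remains.
row 4, column 6 = 2: row 4 has {1,3,5}; col 6 has {1,3,4,6}; box has {3,4,5} → only 2 remains.
row 5, column 5 = 1: row 5 has {}; col 5 has {2,3,4,5}; box has {3,4,6} → only 1 remains.
row 5, column 6 = 5: row 5 has {1}; col 6 has {1,2,3,4,6}; box has {1,3,4,6} → only 5 remains.
row 6, column 3 = 2: row 6 has {1,3,4,6}; col 3 has {1,5}; box has {1} → only 2 remains.
row 1, column 3 = 4: row 1 has {1,2,3,5,6}; col 3 has {1,2,5}; box has {1,5,6} → only 4 remains.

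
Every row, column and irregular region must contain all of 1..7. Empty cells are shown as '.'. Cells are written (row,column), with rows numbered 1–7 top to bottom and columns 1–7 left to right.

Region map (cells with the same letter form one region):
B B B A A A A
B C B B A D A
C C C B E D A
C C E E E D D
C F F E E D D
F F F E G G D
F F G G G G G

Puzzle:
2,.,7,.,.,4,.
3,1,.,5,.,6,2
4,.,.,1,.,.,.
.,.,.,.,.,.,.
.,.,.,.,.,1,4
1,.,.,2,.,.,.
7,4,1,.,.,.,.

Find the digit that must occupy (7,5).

2

(1,2) = 6 (sole candidate).
(1,4) = 3 (sole candidate).
(2,3) = 4 (sole candidate).
(2,5) = 7 (sole candidate).
(7,4) = 6 (sole candidate).
(5,4) = 7 (sole candidate).
(4,4) = 4 (sole candidate).
(4,5) = 1 (hidden single in row 4).
(1,5) = 5 (sole candidate).
(1,7) = 1 (sole candidate).
(3,7) = 6 (sole candidate).
(3,5) = 3 (sole candidate).
(5,5) = 6 (sole candidate).
(6,5) = 4 (sole candidate).
(7,5) = 2: row 7 has {1,4,6,7}; col 5 has {1,3,4,5,6,7}; region has {1,4,6} → only 2 remains.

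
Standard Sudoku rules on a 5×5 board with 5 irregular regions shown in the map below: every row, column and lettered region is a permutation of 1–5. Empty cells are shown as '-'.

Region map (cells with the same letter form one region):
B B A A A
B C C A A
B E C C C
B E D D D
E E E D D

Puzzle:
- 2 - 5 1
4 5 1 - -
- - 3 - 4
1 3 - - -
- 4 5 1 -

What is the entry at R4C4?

4

R1C1 = 3 (sole candidate).
R1C3 = 4 (sole candidate).
R3C1 = 5 (sole candidate).
R3C2 = 1 (sole candidate).
R3C4 = 2 (sole candidate).
R4C3 = 2 (sole candidate).
R4C4 = 4: row 4 has {1,2,3}; col 4 has {1,2,5}; region has {1,2} → only 4 remains.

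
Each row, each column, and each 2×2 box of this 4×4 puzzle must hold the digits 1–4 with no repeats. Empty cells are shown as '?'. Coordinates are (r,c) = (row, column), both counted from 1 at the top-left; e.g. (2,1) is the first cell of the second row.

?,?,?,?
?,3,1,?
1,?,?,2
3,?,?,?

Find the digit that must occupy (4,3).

4

(2,4) = 4: row 2 has {1,3}; col 4 has {2}; box has {1} → only 4 remains.
(3,2) = 4: row 3 has {1,2}; col 2 has {3}; box has {1,3} → only 4 remains.
(3,3) = 3: row 3 has {1,2,4}; col 3 has {1}; box has {2} → only 3 remains.
(4,2) = 2: row 4 has {3}; col 2 has {3,4}; box has {1,3,4} → only 2 remains.
(4,3) = 4: row 4 has {2,3}; col 3 has {1,3}; box has {2,3} → only 4 remains.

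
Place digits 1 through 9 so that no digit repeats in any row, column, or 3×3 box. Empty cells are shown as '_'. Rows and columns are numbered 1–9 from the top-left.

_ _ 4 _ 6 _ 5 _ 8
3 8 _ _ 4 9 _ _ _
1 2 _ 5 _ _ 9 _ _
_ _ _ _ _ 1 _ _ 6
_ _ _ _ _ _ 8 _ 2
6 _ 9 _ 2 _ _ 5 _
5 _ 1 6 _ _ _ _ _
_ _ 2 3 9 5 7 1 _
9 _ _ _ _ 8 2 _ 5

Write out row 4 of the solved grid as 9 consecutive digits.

258731496

R1C1 = 7: row 1 has {4,5,6,8}; col 1 has {1,3,5,6,9}; box has {1,2,3,4,8} → only 7 remains.
R1C2 = 9: row 1 has {4,5,6,7,8}; col 2 has {2,8}; box has {1,2,3,4,7,8} → only 9 remains.
R3C3 = 6: row 3 has {1,2,5,9}; col 3 has {1,2,4,9}; box has {1,2,3,4,7,8,9} → only 6 remains.
R5C1 = 4: row 5 has {2,8}; col 1 has {1,3,5,6,7,9}; box has {6,9} → only 4 remains.
R7C5 = 7: row 7 has {1,5,6}; col 5 has {2,4,6,9}; box has {3,5,6,8,9} → only 7 remains.
R8C1 = 8: row 8 has {1,2,3,5,7,9}; col 1 has {1,3,4,5,6,7,9}; box has {1,2,5,9} → only 8 remains.
R8C9 = 4: row 8 has {1,2,3,5,7,8,9}; col 9 has {2,5,6,8}; box has {1,2,5,7} → only 4 remains.
R9C5 = 1: row 9 has {2,5,8,9}; col 5 has {2,4,6,7,9}; box has {3,5,6,7,8,9} → only 1 remains.
R2C3 = 5: row 2 has {3,4,8,9}; col 3 has {1,2,4,6,9}; box has {1,2,3,4,6,7,8,9} → only 5 remains.
R4C1 = 2: row 4 has {1,6}; col 1 has {1,3,4,5,6,7,8,9}; box has {4,6,9} → only 2 remains.
R7C7 = 3: row 7 has {1,5,6,7}; col 7 has {2,5,7,8,9}; box has {1,2,4,5,7} → only 3 remains.
R7C9 = 9: row 7 has {1,3,5,6,7}; col 9 has {2,4,5,6,8}; box has {1,2,3,4,5,7} → only 9 remains.
R8C2 = 6: row 8 has {1,2,3,4,5,7,8,9}; col 2 has {2,8,9}; box has {1,2,5,8,9} → only 6 remains.
R9C4 = 4: row 9 has {1,2,5,8,9}; col 4 has {3,5,6}; box has {1,3,5,6,7,8,9} → only 4 remains.
R9C8 = 6: row 9 has {1,2,4,5,8,9}; col 8 has {1,5}; box has {1,2,3,4,5,7,9} → only 6 remains.
R4C7 = 4: row 4 has {1,2,6}; col 7 has {2,3,5,7,8,9}; box has {2,5,6,8} → only 4 remains.
R6C7 = 1: row 6 has {2,5,6,9}; col 7 has {2,3,4,5,7,8,9}; box has {2,4,5,6,8} → only 1 remains.
R7C2 = 4: row 7 has {1,3,5,6,7,9}; col 2 has {2,6,8,9}; box has {1,2,5,6,8,9} → only 4 remains.
R7C6 = 2: row 7 has {1,3,4,5,6,7,9}; col 6 has {1,5,8,9}; box has {1,3,4,5,6,7,8,9} → only 2 remains.
R7C8 = 8: row 7 has {1,2,3,4,5,6,7,9}; col 8 has {1,5,6}; box has {1,2,3,4,5,6,7,9} → only 8 remains.
R1C6 = 3: row 1 has {4,5,6,7,8,9}; col 6 has {1,2,5,8,9}; box has {4,5,6,9} → only 3 remains.
R1C8 = 2: row 1 has {3,4,5,6,7,8,9}; col 8 has {1,5,6,8}; box has {5,8,9} → only 2 remains.
R2C7 = 6: row 2 has {3,4,5,8,9}; col 7 has {1,2,3,4,5,7,8,9}; box has {2,5,8,9} → only 6 remains.
R2C8 = 7: row 2 has {3,4,5,6,8,9}; col 8 has {1,2,5,6,8}; box has {2,5,6,8,9} → only 7 remains.
R2C9 = 1: row 2 has {3,4,5,6,7,8,9}; col 9 has {2,4,5,6,8,9}; box has {2,5,6,7,8,9} → only 1 remains.
R3C5 = 8: row 3 has {1,2,5,6,9}; col 5 has {1,2,4,6,7,9}; box has {3,4,5,6,9} → only 8 remains.
R3C6 = 7: row 3 has {1,2,5,6,8,9}; col 6 has {1,2,3,5,8,9}; box has {3,4,5,6,8,9} → only 7 remains.
R3C9 = 3: row 3 has {1,2,5,6,7,8,9}; col 9 has {1,2,4,5,6,8,9}; box has {1,2,5,6,7,8,9} → only 3 remains.
R5C6 = 6: row 5 has {2,4,8}; col 6 has {1,2,3,5,7,8,9}; box has {1,2} → only 6 remains.
R6C6 = 4: row 6 has {1,2,5,6,9}; col 6 has {1,2,3,5,6,7,8,9}; box has {1,2,6} → only 4 remains.
R6C9 = 7: row 6 has {1,2,4,5,6,9}; col 9 has {1,2,3,4,5,6,8,9}; box has {1,2,4,5,6,8} → only 7 remains.
R1C4 = 1: row 1 has {2,3,4,5,6,7,8,9}; col 4 has {3,4,5,6}; box has {3,4,5,6,7,8,9} → only 1 remains.
R2C4 = 2: row 2 has {1,3,4,5,6,7,8,9}; col 4 has {1,3,4,5,6}; box has {1,3,4,5,6,7,8,9} → only 2 remains.
R3C8 = 4: row 3 has {1,2,3,5,6,7,8,9}; col 8 has {1,2,5,6,7,8}; box has {1,2,3,5,6,7,8,9} → only 4 remains.
R6C2 = 3: row 6 has {1,2,4,5,6,7,9}; col 2 has {2,4,6,8,9}; box has {2,4,6,9} → only 3 remains.
R6C4 = 8: row 6 has {1,2,3,4,5,6,7,9}; col 4 has {1,2,3,4,5,6}; box has {1,2,4,6} → only 8 remains.
R9C2 = 7: row 9 has {1,2,4,5,6,8,9}; col 2 has {2,3,4,6,8,9}; box has {1,2,4,5,6,8,9} → only 7 remains.
R9C3 = 3: row 9 has {1,2,4,5,6,7,8,9}; col 3 has {1,2,4,5,6,9}; box has {1,2,4,5,6,7,8,9} → only 3 remains.
R4C2 = 5: row 4 has {1,2,4,6}; col 2 has {2,3,4,6,7,8,9}; box has {2,3,4,6,9} → only 5 remains.
R4C5 = 3: row 4 has {1,2,4,5,6}; col 5 has {1,2,4,6,7,8,9}; box has {1,2,4,6,8} → only 3 remains.
R4C8 = 9: row 4 has {1,2,3,4,5,6}; col 8 has {1,2,4,5,6,7,8}; box has {1,2,4,5,6,7,8} → only 9 remains.
R5C2 = 1: row 5 has {2,4,6,8}; col 2 has {2,3,4,5,6,7,8,9}; box has {2,3,4,5,6,9} → only 1 remains.
R5C3 = 7: row 5 has {1,2,4,6,8}; col 3 has {1,2,3,4,5,6,9}; box has {1,2,3,4,5,6,9} → only 7 remains.
R5C4 = 9: row 5 has {1,2,4,6,7,8}; col 4 has {1,2,3,4,5,6,8}; box has {1,2,3,4,6,8} → only 9 remains.
R5C5 = 5: row 5 has {1,2,4,6,7,8,9}; col 5 has {1,2,3,4,6,7,8,9}; box has {1,2,3,4,6,8,9} → only 5 remains.
R5C8 = 3: row 5 has {1,2,4,5,6,7,8,9}; col 8 has {1,2,4,5,6,7,8,9}; box has {1,2,4,5,6,7,8,9} → only 3 remains.
R4C3 = 8: row 4 has {1,2,3,4,5,6,9}; col 3 has {1,2,3,4,5,6,7,9}; box has {1,2,3,4,5,6,7,9} → only 8 remains.
R4C4 = 7: row 4 has {1,2,3,4,5,6,8,9}; col 4 has {1,2,3,4,5,6,8,9}; box has {1,2,3,4,5,6,8,9} → only 7 remains.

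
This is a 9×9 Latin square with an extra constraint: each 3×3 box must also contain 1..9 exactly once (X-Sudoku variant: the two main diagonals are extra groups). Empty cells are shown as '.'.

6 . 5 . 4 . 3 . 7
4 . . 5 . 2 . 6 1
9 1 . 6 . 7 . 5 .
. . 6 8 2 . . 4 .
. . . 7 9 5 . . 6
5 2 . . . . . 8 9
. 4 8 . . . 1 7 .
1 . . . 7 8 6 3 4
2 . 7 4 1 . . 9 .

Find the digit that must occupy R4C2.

9

R1C2 = 8 (sole candidate).
R1C8 = 2 (sole candidate).
R2C2 = 7 (sole candidate).
R2C3 = 3 (sole candidate).
R2C5 = 8 (sole candidate).
R2C7 = 9 (sole candidate).
R3C3 = 2 (sole candidate).
R3C5 = 3 (sole candidate).
R3C7 = 4 (sole candidate).
R3C9 = 8 (sole candidate).
R5C2 = 3 (sole candidate).
R5C7 = 2 (sole candidate).
R5C8 = 1 (sole candidate).
R6C5 = 6 (sole candidate).
R6C6 = 4 (sole candidate).
R6C7 = 7 (sole candidate).
R7C1 = 3 (sole candidate).
R7C5 = 5 (sole candidate).
R7C9 = 2 (sole candidate).
R8C2 = 5 (sole candidate).
R8C3 = 9 (sole candidate).
R8C4 = 2 (sole candidate).
R9C2 = 6 (sole candidate).
R9C6 = 3 (sole candidate).
R9C9 = 5 (sole candidate).
R4C1 = 7 (sole candidate).
R4C2 = 9: row 4 has {2,4,6,7,8}; col 2 has {1,2,3,4,5,6,7,8}; box has {2,3,5,6,7} → only 9 remains.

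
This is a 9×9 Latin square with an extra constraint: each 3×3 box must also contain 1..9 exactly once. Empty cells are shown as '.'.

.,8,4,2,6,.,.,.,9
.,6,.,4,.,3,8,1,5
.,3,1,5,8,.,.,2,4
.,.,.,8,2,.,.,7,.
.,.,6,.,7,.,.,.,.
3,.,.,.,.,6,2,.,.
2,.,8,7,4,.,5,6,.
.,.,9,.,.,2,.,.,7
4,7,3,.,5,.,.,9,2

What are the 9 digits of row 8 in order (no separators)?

659132487

row 1, column 8 = 3 (sole candidate).
row 2, column 5 = 9 (sole candidate).
row 3, column 6 = 7 (sole candidate).
row 3, column 7 = 6 (sole candidate).
row 4, column 3 = 5 (sole candidate).
row 6, column 3 = 7 (sole candidate).
row 6, column 5 = 1 (sole candidate).
row 6, column 9 = 8 (sole candidate).
row 7, column 2 = 1 (sole candidate).
row 7, column 6 = 9 (sole candidate).
row 7, column 9 = 3 (sole candidate).
row 8, column 2 = 5: row 8 has {2,7,9}; col 2 has {1,3,6,7,8}; box has {1,2,3,4,7,8,9} → only 5 remains.
row 8, column 5 = 3: row 8 has {2,5,7,9}; col 5 has {1,2,4,5,6,7,8,9}; box has {2,4,5,7,9} → only 3 remains.
row 9, column 7 = 1 (sole candidate).
row 1, column 6 = 1 (sole candidate).
row 1, column 7 = 7 (sole candidate).
row 2, column 1 = 7 (sole candidate).
row 2, column 3 = 2 (sole candidate).
row 3, column 1 = 9 (sole candidate).
row 4, column 1 = 1 (sole candidate).
row 4, column 6 = 4 (sole candidate).
row 4, column 9 = 6 (sole candidate).
row 5, column 1 = 8 (sole candidate).
row 5, column 6 = 5 (sole candidate).
row 5, column 8 = 4 (sole candidate).
row 5, column 9 = 1 (sole candidate).
row 6, column 4 = 9 (sole candidate).
row 6, column 8 = 5 (sole candidate).
row 8, column 1 = 6: row 8 has {2,3,5,7,9}; col 1 has {1,2,3,4,7,8,9}; box has {1,2,3,4,5,7,8,9} → only 6 remains.
row 8, column 4 = 1: row 8 has {2,3,5,6,7,9}; col 4 has {2,4,5,7,8,9}; box has {2,3,4,5,7,9} → only 1 remains.
row 8, column 7 = 4: row 8 has {1,2,3,5,6,7,9}; col 7 has {1,2,5,6,7,8}; box has {1,2,3,5,6,7,9} → only 4 remains.
row 8, column 8 = 8: row 8 has {1,2,3,4,5,6,7,9}; col 8 has {1,2,3,4,5,6,7,9}; box has {1,2,3,4,5,6,7,9} → only 8 remains.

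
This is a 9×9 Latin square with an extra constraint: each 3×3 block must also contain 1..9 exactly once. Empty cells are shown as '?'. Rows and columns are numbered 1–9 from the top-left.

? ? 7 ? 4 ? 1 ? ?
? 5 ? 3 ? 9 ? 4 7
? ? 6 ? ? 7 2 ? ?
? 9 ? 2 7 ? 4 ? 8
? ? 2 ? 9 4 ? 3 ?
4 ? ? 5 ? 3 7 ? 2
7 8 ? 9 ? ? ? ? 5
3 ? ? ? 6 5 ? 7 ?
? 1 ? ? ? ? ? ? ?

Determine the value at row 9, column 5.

row 6, column 2 = 6 (sole candidate).
row 7, column 3 = 4 (sole candidate).
row 8, column 2 = 2 (sole candidate).
row 8, column 3 = 9 (sole candidate).
row 8, column 7 = 8 (sole candidate).
row 9, column 3 = 5 (sole candidate).
row 1, column 2 = 3 (sole candidate).
row 2, column 7 = 6 (sole candidate).
row 3, column 2 = 4 (sole candidate).
row 5, column 2 = 7 (sole candidate).
row 5, column 7 = 5 (sole candidate).
row 7, column 7 = 3 (sole candidate).
row 9, column 1 = 6 (sole candidate).
row 9, column 7 = 9 (sole candidate).
row 9, column 8 = 2 (sole candidate).
row 9, column 9 = 4 (sole candidate).
row 1, column 9 = 9 (sole candidate).
row 3, column 9 = 3 (sole candidate).
row 8, column 9 = 1 (sole candidate).
row 9, column 6 = 8 (sole candidate).
row 5, column 9 = 6 (sole candidate).
row 7, column 8 = 6 (sole candidate).
row 8, column 4 = 4 (sole candidate).
row 9, column 4 = 7 (sole candidate).
row 9, column 5 = 3: row 9 has {1,2,4,5,6,7,8,9}; col 5 has {4,6,7,9}; box has {4,5,6,7,8,9} → only 3 remains.

3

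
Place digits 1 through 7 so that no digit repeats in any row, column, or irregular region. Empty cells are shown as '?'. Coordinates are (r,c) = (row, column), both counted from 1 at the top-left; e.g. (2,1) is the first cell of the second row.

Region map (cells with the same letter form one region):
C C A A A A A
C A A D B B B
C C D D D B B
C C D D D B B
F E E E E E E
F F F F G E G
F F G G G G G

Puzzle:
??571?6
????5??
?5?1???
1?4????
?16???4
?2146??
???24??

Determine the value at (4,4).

(4,4) = 5: in row 4, 5 can only go here (every other open cell in that row sees a 5).

5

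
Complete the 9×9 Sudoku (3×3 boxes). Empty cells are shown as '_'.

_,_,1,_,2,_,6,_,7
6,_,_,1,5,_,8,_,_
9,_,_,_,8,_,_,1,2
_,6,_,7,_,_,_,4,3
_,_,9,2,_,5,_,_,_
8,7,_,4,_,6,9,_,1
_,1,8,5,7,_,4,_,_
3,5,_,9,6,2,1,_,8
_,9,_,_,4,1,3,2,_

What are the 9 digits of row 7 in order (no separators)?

218573469

R1C4 = 3 (sole candidate).
R3C4 = 6 (sole candidate).
R3C7 = 5 (sole candidate).
R4C7 = 2 (sole candidate).
R5C7 = 7 (sole candidate).
R5C9 = 6 (sole candidate).
R6C5 = 3 (sole candidate).
R6C8 = 5 (sole candidate).
R7C1 = 2: row 7 has {1,4,5,7,8}; col 1 has {3,6,8,9}; box has {1,3,5,8,9} → only 2 remains.
R7C6 = 3: row 7 has {1,2,4,5,7,8}; col 6 has {1,2,5,6}; box has {1,2,4,5,6,7,9} → only 3 remains.
R7C9 = 9: row 7 has {1,2,3,4,5,7,8}; col 9 has {1,2,3,6,7,8}; box has {1,2,3,4,8} → only 9 remains.
R8C8 = 7 (sole candidate).
R9C1 = 7 (sole candidate).
R9C3 = 6 (sole candidate).
R9C4 = 8 (sole candidate).
R9C9 = 5 (sole candidate).
R1C8 = 9 (sole candidate).
R2C8 = 3 (sole candidate).
R2C9 = 4 (sole candidate).
R4C3 = 5 (sole candidate).
R5C5 = 1 (sole candidate).
R5C8 = 8 (sole candidate).
R6C3 = 2 (sole candidate).
R7C8 = 6: row 7 has {1,2,3,4,5,7,8,9}; col 8 has {1,2,3,4,5,7,8,9}; box has {1,2,3,4,5,7,8,9} → only 6 remains.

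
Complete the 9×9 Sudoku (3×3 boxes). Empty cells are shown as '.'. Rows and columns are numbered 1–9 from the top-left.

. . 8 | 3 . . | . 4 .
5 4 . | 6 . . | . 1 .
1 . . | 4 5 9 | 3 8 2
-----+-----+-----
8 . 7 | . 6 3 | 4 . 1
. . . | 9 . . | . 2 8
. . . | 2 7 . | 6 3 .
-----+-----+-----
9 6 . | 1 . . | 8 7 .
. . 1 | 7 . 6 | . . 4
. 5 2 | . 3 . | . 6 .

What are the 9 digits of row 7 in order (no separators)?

964125873

R3C2 = 7: row 3 has {1,2,3,4,5,8,9}; col 2 has {4,5,6}; box has {1,4,5,8} → only 7 remains.
R3C3 = 6: row 3 has {1,2,3,4,5,7,8,9}; col 3 has {1,2,7,8}; box has {1,4,5,7,8} → only 6 remains.
R4C4 = 5: row 4 has {1,3,4,6,7,8}; col 4 has {1,2,3,4,6,7,9}; box has {2,3,6,7,9} → only 5 remains.
R4C8 = 9: row 4 has {1,3,4,5,6,7,8}; col 8 has {1,2,3,4,6,7,8}; box has {1,2,3,4,6,8} → only 9 remains.
R6C1 = 4: row 6 has {2,3,6,7}; col 1 has {1,5,8,9}; box has {7,8} → only 4 remains.
R6C9 = 5: row 6 has {2,3,4,6,7}; col 9 has {1,2,4,8}; box has {1,2,3,4,6,8,9} → only 5 remains.
R7C9 = 3: row 7 has {1,6,7,8,9}; col 9 has {1,2,4,5,8}; box has {4,6,7,8} → only 3 remains.
R8C1 = 3: row 8 has {1,4,6,7}; col 1 has {1,4,5,8,9}; box has {1,2,5,6,9} → only 3 remains.
R8C2 = 8: row 8 has {1,3,4,6,7}; col 2 has {4,5,6,7}; box has {1,2,3,5,6,9} → only 8 remains.
R8C8 = 5: row 8 has {1,3,4,6,7,8}; col 8 has {1,2,3,4,6,7,8,9}; box has {3,4,6,7,8} → only 5 remains.
R9C1 = 7: row 9 has {2,3,5,6}; col 1 has {1,3,4,5,8,9}; box has {1,2,3,5,6,8,9} → only 7 remains.
R9C4 = 8: row 9 has {2,3,5,6,7}; col 4 has {1,2,3,4,5,6,7,9}; box has {1,3,6,7} → only 8 remains.
R9C6 = 4: row 9 has {2,3,5,6,7,8}; col 6 has {3,6,9}; box has {1,3,6,7,8} → only 4 remains.
R9C9 = 9: row 9 has {2,3,4,5,6,7,8}; col 9 has {1,2,3,4,5,8}; box has {3,4,5,6,7,8} → only 9 remains.
R1C1 = 2: row 1 has {3,4,8}; col 1 has {1,3,4,5,7,8,9}; box has {1,4,5,6,7,8} → only 2 remains.
R1C2 = 9: row 1 has {2,3,4,8}; col 2 has {4,5,6,7,8}; box has {1,2,4,5,6,7,8} → only 9 remains.
R1C5 = 1: row 1 has {2,3,4,8,9}; col 5 has {3,5,6,7}; box has {3,4,5,6,9} → only 1 remains.
R1C6 = 7: row 1 has {1,2,3,4,8,9}; col 6 has {3,4,6,9}; box has {1,3,4,5,6,9} → only 7 remains.
R1C7 = 5: row 1 has {1,2,3,4,7,8,9}; col 7 has {3,4,6,8}; box has {1,2,3,4,8} → only 5 remains.
R1C9 = 6: row 1 has {1,2,3,4,5,7,8,9}; col 9 has {1,2,3,4,5,8,9}; box has {1,2,3,4,5,8} → only 6 remains.
R2C3 = 3: row 2 has {1,4,5,6}; col 3 has {1,2,6,7,8}; box has {1,2,4,5,6,7,8,9} → only 3 remains.
R2C9 = 7: row 2 has {1,3,4,5,6}; col 9 has {1,2,3,4,5,6,8,9}; box has {1,2,3,4,5,6,8} → only 7 remains.
R4C2 = 2: row 4 has {1,3,4,5,6,7,8,9}; col 2 has {4,5,6,7,8,9}; box has {4,7,8} → only 2 remains.
R5C1 = 6: row 5 has {2,8,9}; col 1 has {1,2,3,4,5,7,8,9}; box has {2,4,7,8} → only 6 remains.
R5C3 = 5: row 5 has {2,6,8,9}; col 3 has {1,2,3,6,7,8}; box has {2,4,6,7,8} → only 5 remains.
R5C5 = 4: row 5 has {2,5,6,8,9}; col 5 has {1,3,5,6,7}; box has {2,3,5,6,7,9} → only 4 remains.
R5C6 = 1: row 5 has {2,4,5,6,8,9}; col 6 has {3,4,6,7,9}; box has {2,3,4,5,6,7,9} → only 1 remains.
R5C7 = 7: row 5 has {1,2,4,5,6,8,9}; col 7 has {3,4,5,6,8}; box has {1,2,3,4,5,6,8,9} → only 7 remains.
R6C2 = 1: row 6 has {2,3,4,5,6,7}; col 2 has {2,4,5,6,7,8,9}; box has {2,4,5,6,7,8} → only 1 remains.
R6C3 = 9: row 6 has {1,2,3,4,5,6,7}; col 3 has {1,2,3,5,6,7,8}; box has {1,2,4,5,6,7,8} → only 9 remains.
R6C6 = 8: row 6 has {1,2,3,4,5,6,7,9}; col 6 has {1,3,4,6,7,9}; box has {1,2,3,4,5,6,7,9} → only 8 remains.
R7C3 = 4: row 7 has {1,3,6,7,8,9}; col 3 has {1,2,3,5,6,7,8,9}; box has {1,2,3,5,6,7,8,9} → only 4 remains.
R7C5 = 2: row 7 has {1,3,4,6,7,8,9}; col 5 has {1,3,4,5,6,7}; box has {1,3,4,6,7,8} → only 2 remains.
R7C6 = 5: row 7 has {1,2,3,4,6,7,8,9}; col 6 has {1,3,4,6,7,8,9}; box has {1,2,3,4,6,7,8} → only 5 remains.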